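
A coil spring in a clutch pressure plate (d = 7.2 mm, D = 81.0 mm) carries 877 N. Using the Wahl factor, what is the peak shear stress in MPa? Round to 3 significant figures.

547 MPa

Spring index C = D/d = 81.0/7.2 = 11.2500
K_W = (4C−1)/(4C−4) + 0.615/C = 44.000/41.000 + 0.0547 = 1.1278
τ₀ = 8FD/(πd³) = 8·877·81.0/(π·7.2³) = 568296/1172.6 = 484.65 MPa
τ_max = K·τ₀ = 1.1278 × 484.65 = 546.61 MPa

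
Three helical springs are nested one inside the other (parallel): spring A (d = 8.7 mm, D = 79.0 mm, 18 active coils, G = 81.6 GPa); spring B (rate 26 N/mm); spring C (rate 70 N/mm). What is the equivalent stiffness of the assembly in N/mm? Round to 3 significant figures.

k_A = Gd⁴/(8D³N_a) = (81.6×10³)(8.7⁴)/(8·79.0³·18) = 6.5845 N/mm
Parallel: k_eq = 6.5845 + 26 + 70 = 102.58 N/mm

103 N/mm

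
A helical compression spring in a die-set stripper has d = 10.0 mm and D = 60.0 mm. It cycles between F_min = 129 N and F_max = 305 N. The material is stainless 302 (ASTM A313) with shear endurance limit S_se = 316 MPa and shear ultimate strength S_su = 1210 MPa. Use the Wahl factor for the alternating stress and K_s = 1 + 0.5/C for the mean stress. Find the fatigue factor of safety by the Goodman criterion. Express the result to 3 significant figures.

C = D/d = 60.0/10.0 = 6.0000; K_W = (4C−1)/(4C−4)+0.615/C = 1.2525; K_s = 1+0.5/C = 1.0833
F_a = (F_max−F_min)/2 = 88 N; F_m = (F_max+F_min)/2 = 217 N
τ_a = K_W·8F_aD/(πd³) = 1.2525 × 13.445 = 16.84 MPa
τ_m = K_s·8F_mD/(πd³) = 1.0833 × 33.155 = 35.918 MPa
Goodman: 1/n_f = τ_a/S_se + τ_m/S_su = 16.84/316 + 35.918/1210 = 0.05329 + 0.02968 = 0.082977
n_f = 1/0.082977 = 12.05

12.1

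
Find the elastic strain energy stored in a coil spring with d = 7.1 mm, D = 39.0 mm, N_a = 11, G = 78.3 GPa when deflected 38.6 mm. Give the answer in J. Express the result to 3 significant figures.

28.4 J

k = Gd⁴/(8D³N_a) = (78.3×10³)(7.1⁴)/(8·39.0³·11) = 38.117 N/mm
U = ½kδ² = 0.5 × 38.117 × 38.6² = 28396 N·mm = 28.396 J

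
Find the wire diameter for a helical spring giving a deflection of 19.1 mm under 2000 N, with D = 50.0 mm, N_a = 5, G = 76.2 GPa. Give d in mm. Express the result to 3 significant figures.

Required rate k = F/δ = 2000/19.1 = 104.71 N/mm
d = (8D³N_a·k / G)^(1/4) = (8·50.0³·5·104.71 / (76.2×10³))^0.25
  = (6870.9)^0.25 = 9.1044 mm

9.10 mm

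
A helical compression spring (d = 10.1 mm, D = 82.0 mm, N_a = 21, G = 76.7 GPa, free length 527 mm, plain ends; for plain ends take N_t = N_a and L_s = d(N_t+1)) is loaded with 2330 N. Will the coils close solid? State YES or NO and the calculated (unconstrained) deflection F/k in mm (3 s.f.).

NO, δ = 270 mm

k = Gd⁴/(8D³N_a) = (76.7×10³)(10.1⁴)/(8·82.0³·21) = 8.6165 N/mm
N_t = 21; L_s = 10.1·22 = 222.2 mm; δ_solid = L₀ − L_s = 527 − 222.2 = 304.8 mm
δ = F/k = 2330/8.6165 = 270.41 mm
δ < δ_solid → spring does not go solid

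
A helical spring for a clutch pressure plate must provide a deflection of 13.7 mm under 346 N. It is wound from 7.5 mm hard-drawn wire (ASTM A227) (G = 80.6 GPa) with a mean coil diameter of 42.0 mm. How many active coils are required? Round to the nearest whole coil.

17

Required rate k = F/δ = 346/13.7 = 25.255 N/mm
N_a = Gd⁴/(8D³k) = (80.6×10³ × 7.5⁴)/(8 × 42.0³ × 25.255)
    = 2.55023e+08 / 1.4969e+07 = 17.04 → 17 coils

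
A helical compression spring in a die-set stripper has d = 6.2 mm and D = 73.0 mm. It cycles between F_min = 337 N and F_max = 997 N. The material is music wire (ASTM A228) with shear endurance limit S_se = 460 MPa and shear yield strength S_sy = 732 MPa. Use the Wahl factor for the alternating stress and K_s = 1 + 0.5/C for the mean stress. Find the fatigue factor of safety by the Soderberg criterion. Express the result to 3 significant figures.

0.731

C = D/d = 73.0/6.2 = 11.7742; K_W = (4C−1)/(4C−4)+0.615/C = 1.1218; K_s = 1+0.5/C = 1.0425
F_a = (F_max−F_min)/2 = 330 N; F_m = (F_max+F_min)/2 = 667 N
τ_a = K_W·8F_aD/(πd³) = 1.1218 × 257.4 = 288.76 MPa
τ_m = K_s·8F_mD/(πd³) = 1.0425 × 520.25 = 542.34 MPa
Soderberg: 1/n_f = τ_a/S_se + τ_m/S_sy = 288.76/460 + 542.34/732 = 0.62774 + 0.74091 = 1.3686
n_f = 1/1.3686 = 0.7307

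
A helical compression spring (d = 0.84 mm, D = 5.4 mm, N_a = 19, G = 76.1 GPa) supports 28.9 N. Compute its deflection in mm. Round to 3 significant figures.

18.3 mm

k = Gd⁴/(8D³N_a) = (76.1×10³)(0.84⁴)/(8·5.4³·19) = 1.583 N/mm
δ = F/k = 28.9 / 1.583 = 18.257 mm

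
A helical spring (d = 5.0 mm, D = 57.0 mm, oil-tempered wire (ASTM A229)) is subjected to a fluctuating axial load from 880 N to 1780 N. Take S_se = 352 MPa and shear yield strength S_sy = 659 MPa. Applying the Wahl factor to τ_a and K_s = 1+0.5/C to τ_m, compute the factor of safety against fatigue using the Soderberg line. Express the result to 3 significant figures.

0.243

C = D/d = 57.0/5.0 = 11.4000; K_W = (4C−1)/(4C−4)+0.615/C = 1.1261; K_s = 1+0.5/C = 1.0439
F_a = (F_max−F_min)/2 = 450 N; F_m = (F_max+F_min)/2 = 1330 N
τ_a = K_W·8F_aD/(πd³) = 1.1261 × 522.54 = 588.41 MPa
τ_m = K_s·8F_mD/(πd³) = 1.0439 × 1544.4 = 1612.1 MPa
Soderberg: 1/n_f = τ_a/S_se + τ_m/S_sy = 588.41/352 + 1612.1/659 = 1.67162 + 2.44632 = 4.1179
n_f = 1/4.1179 = 0.2428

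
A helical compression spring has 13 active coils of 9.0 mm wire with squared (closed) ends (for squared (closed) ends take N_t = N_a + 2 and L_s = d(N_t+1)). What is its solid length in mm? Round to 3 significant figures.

squared (closed) ends: N_t = N_a + 2 = 13 + 2 = 15
L_s = d·(N_t+1) = 9.0 × 16 = 144 mm

144 mm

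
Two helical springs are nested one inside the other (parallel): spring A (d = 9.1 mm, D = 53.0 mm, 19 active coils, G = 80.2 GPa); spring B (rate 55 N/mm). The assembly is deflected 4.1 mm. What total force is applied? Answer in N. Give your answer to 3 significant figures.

325 N

k_A = Gd⁴/(8D³N_a) = (80.2×10³)(9.1⁴)/(8·53.0³·19) = 24.303 N/mm
Parallel: k_eq = 24.303 + 55 = 79.303 N/mm
F = k_eq·δ = 79.303·4.1 = 325.14 N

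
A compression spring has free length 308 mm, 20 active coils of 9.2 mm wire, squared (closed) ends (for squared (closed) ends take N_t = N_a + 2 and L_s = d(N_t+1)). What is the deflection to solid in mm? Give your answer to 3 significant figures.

96.4 mm

N_t = 22; L_s = 9.2·23 = 211.6 mm
δ_solid = L₀ − L_s = 308 − 211.6 = 96.4 mm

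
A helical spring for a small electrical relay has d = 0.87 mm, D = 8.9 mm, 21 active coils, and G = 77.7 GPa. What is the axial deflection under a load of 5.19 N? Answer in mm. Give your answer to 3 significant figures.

k = Gd⁴/(8D³N_a) = (77.7×10³)(0.87⁴)/(8·8.9³·21) = 0.37585 N/mm
δ = F/k = 5.19 / 0.37585 = 13.809 mm

13.8 mm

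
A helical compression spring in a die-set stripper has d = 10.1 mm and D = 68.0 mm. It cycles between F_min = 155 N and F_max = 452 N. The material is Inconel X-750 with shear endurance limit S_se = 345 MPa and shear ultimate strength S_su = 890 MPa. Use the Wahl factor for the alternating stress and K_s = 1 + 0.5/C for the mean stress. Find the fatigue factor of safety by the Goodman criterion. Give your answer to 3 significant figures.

6.67

C = D/d = 68.0/10.1 = 6.7327; K_W = (4C−1)/(4C−4)+0.615/C = 1.2222; K_s = 1+0.5/C = 1.0743
F_a = (F_max−F_min)/2 = 148.5 N; F_m = (F_max+F_min)/2 = 303.5 N
τ_a = K_W·8F_aD/(πd³) = 1.2222 × 24.958 = 30.503 MPa
τ_m = K_s·8F_mD/(πd³) = 1.0743 × 51.009 = 54.797 MPa
Goodman: 1/n_f = τ_a/S_se + τ_m/S_su = 30.503/345 + 54.797/890 = 0.08841 + 0.06157 = 0.14998
n_f = 1/0.14998 = 6.667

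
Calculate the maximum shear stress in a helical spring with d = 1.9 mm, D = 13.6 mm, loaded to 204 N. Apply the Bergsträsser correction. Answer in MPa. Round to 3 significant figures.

1230 MPa

Spring index C = D/d = 13.6/1.9 = 7.1579
K_B = (4C+2)/(4C−3) = 30.632/25.632 = 1.1951
τ₀ = 8FD/(πd³) = 8·204·13.6/(π·1.9³) = 22195.2/21.548 = 1030 MPa
τ_max = K·τ₀ = 1.1951 × 1030 = 1231 MPa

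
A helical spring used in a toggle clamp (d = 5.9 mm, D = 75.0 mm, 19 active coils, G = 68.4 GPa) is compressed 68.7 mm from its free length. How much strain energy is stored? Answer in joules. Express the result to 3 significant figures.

3.05 J

k = Gd⁴/(8D³N_a) = (68.4×10³)(5.9⁴)/(8·75.0³·19) = 1.2925 N/mm
U = ½kδ² = 0.5 × 1.2925 × 68.7² = 3050.1 N·mm = 3.0501 J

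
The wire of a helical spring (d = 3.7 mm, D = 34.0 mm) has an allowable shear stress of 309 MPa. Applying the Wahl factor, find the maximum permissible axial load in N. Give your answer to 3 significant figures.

C = D/d = 34.0/3.7 = 9.1892
K_W = (4C−1)/(4C−4) + 0.615/C = 35.757/32.757 + 0.0669 = 1.1585
τ_max = K·8FD/(πd³) → F_max = τ_allow·πd³/(8DK)
F_max = 309·π·3.7³/(8·34.0·1.1585) = 49172/315.11 = 156.04 N

156 N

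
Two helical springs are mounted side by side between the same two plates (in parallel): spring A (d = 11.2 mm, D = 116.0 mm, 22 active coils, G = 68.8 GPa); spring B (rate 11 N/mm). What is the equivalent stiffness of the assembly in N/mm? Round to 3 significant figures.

14.9 N/mm

k_A = Gd⁴/(8D³N_a) = (68.8×10³)(11.2⁴)/(8·116.0³·22) = 3.9407 N/mm
Parallel: k_eq = 3.9407 + 11 = 14.941 N/mm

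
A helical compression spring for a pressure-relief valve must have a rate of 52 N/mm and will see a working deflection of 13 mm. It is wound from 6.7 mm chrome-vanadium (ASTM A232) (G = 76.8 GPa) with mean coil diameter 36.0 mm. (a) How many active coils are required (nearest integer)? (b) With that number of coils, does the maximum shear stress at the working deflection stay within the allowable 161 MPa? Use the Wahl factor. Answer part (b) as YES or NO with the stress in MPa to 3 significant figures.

N_a = Gd⁴/(8D³k) = (76.8×10³)(6.7⁴)/(8·36.0³·52) = 7.974 → N_a = 8
Actual rate k = Gd⁴/(8D³·8) = 51.829 N/mm
Working load F = kδ = 51.829·13 = 673.78 N
C = 36.0/6.7 = 5.3731; K_W = (4C−1)/(4C−4)+0.615/C = 1.2860
τ_max = K_W·8FD/(πd³) = 1.2860·205.37 = 264.1 MPa
τ_max > 161 MPa → exceeds allowable

(a) 8 coils; (b) NO, τ_max = 264 MPa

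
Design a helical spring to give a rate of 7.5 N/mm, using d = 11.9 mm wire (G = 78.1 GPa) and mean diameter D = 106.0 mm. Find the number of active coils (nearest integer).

22

N_a = Gd⁴/(8D³k) = (78.1×10³ × 11.9⁴)/(8 × 106.0³ × 7.5)
    = 1.56617e+09 / 7.1461e+07 = 21.92 → 22 coils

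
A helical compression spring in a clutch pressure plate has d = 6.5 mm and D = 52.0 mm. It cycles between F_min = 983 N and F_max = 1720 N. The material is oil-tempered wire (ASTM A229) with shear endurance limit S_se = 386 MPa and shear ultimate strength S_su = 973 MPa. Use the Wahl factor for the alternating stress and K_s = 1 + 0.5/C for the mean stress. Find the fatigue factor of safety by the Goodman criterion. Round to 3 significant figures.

C = D/d = 52.0/6.5 = 8.0000; K_W = (4C−1)/(4C−4)+0.615/C = 1.1840; K_s = 1+0.5/C = 1.0625
F_a = (F_max−F_min)/2 = 368.5 N; F_m = (F_max+F_min)/2 = 1351.5 N
τ_a = K_W·8F_aD/(πd³) = 1.1840 × 177.68 = 210.38 MPa
τ_m = K_s·8F_mD/(πd³) = 1.0625 × 651.66 = 692.39 MPa
Goodman: 1/n_f = τ_a/S_se + τ_m/S_su = 210.38/386 + 692.39/973 = 0.54502 + 0.71160 = 1.2566
n_f = 1/1.2566 = 0.7958

0.796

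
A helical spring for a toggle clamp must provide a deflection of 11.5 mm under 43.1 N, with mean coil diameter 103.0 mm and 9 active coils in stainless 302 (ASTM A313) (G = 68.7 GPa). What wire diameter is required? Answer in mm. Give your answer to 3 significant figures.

Required rate k = F/δ = 43.1/11.5 = 3.7478 N/mm
d = (8D³N_a·k / G)^(1/4) = (8·103.0³·9·3.7478 / (68.7×10³))^0.25
  = (4292.1)^0.25 = 8.0941 mm

8.09 mm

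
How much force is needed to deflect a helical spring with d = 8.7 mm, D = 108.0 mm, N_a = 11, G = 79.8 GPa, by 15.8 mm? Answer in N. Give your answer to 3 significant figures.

65.2 N

k = Gd⁴/(8D³N_a) = (79.8×10³)(8.7⁴)/(8·108.0³·11) = 4.1241 N/mm
F = k·δ = 4.1241 × 15.8 = 65.16 N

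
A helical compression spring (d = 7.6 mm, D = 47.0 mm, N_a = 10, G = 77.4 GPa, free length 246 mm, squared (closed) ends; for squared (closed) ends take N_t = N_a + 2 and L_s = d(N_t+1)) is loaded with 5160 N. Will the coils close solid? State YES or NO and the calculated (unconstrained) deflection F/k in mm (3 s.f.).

YES, δ = 166 mm

k = Gd⁴/(8D³N_a) = (77.4×10³)(7.6⁴)/(8·47.0³·10) = 31.089 N/mm
N_t = 12; L_s = 7.6·13 = 98.8 mm; δ_solid = L₀ − L_s = 246 − 98.8 = 147.2 mm
δ = F/k = 5160/31.089 = 165.97 mm
δ ≥ δ_solid → spring goes solid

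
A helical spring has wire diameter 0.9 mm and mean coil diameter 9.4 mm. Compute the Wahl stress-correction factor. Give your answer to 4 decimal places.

C = D/d = 9.4/0.9 = 10.4444
K_W = (4C−1)/(4C−4) + 0.615/C = 40.778/37.778 + 0.0589 = 1.1383

1.1383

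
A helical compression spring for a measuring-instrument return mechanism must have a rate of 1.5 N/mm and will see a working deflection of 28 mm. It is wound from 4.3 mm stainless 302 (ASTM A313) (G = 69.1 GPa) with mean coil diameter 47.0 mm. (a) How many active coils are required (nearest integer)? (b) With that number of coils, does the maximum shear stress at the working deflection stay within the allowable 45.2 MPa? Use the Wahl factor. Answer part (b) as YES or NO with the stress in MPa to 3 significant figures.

N_a = Gd⁴/(8D³k) = (69.1×10³)(4.3⁴)/(8·47.0³·1.5) = 18.96 → N_a = 19
Actual rate k = Gd⁴/(8D³·19) = 1.497 N/mm
Working load F = kδ = 1.497·28 = 41.915 N
C = 47.0/4.3 = 10.9302; K_W = (4C−1)/(4C−4)+0.615/C = 1.1318
τ_max = K_W·8FD/(πd³) = 1.1318·63.097 = 71.412 MPa
τ_max > 45.2 MPa → exceeds allowable

(a) 19 coils; (b) NO, τ_max = 71.4 MPa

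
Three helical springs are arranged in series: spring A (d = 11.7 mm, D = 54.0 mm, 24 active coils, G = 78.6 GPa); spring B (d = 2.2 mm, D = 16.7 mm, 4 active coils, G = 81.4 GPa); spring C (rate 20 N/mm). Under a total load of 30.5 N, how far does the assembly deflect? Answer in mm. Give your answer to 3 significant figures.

4.53 mm

k_A = Gd⁴/(8D³N_a) = (78.6×10³)(11.7⁴)/(8·54.0³·24) = 48.717 N/mm
k_B = Gd⁴/(8D³N_a) = (81.4×10³)(2.2⁴)/(8·16.7³·4) = 12.794 N/mm
Series: 1/k_eq = 1/48.717 + 1/12.794 + 1/20 = 0.14869; k_eq = 6.7256 N/mm
δ = F/k_eq = 30.5/6.7256 = 4.5349 mm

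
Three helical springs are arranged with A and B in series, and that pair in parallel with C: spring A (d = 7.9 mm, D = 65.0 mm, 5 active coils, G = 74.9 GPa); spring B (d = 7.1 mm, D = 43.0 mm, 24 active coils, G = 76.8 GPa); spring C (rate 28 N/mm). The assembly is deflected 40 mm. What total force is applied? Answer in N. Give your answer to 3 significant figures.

k_A = Gd⁴/(8D³N_a) = (74.9×10³)(7.9⁴)/(8·65.0³·5) = 26.558 N/mm
k_B = Gd⁴/(8D³N_a) = (76.8×10³)(7.1⁴)/(8·43.0³·24) = 12.785 N/mm
Springs A,B series: k_AB = 1/(1/26.558+1/12.785) = 8.6301 N/mm; parallel with C: k_eq = 8.6301+28 = 36.63 N/mm
F = k_eq·δ = 36.63·40 = 1465.2 N

1470 N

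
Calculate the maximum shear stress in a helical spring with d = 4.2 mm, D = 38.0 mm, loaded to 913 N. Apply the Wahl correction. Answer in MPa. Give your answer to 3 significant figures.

1380 MPa

Spring index C = D/d = 38.0/4.2 = 9.0476
K_W = (4C−1)/(4C−4) + 0.615/C = 35.190/32.190 + 0.0680 = 1.1612
τ₀ = 8FD/(πd³) = 8·913·38.0/(π·4.2³) = 277552/232.75 = 1192.5 MPa
τ_max = K·τ₀ = 1.1612 × 1192.5 = 1384.7 MPa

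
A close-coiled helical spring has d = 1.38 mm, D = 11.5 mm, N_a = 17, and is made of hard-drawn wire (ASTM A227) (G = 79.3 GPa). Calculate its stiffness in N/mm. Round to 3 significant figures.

1.39 N/mm

k = Gd⁴/(8D³N_a) = (79.3×10³ × 1.38⁴) / (8 × 11.5³ × 17)
  = 287600 / 206839 = 1.3905 N/mm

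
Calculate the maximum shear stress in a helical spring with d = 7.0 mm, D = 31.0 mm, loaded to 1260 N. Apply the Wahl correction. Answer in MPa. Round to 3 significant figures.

Spring index C = D/d = 31.0/7.0 = 4.4286
K_W = (4C−1)/(4C−4) + 0.615/C = 16.714/13.714 + 0.1389 = 1.3576
τ₀ = 8FD/(πd³) = 8·1260·31.0/(π·7.0³) = 312480/1077.6 = 289.99 MPa
τ_max = K·τ₀ = 1.3576 × 289.99 = 393.69 MPa

394 MPa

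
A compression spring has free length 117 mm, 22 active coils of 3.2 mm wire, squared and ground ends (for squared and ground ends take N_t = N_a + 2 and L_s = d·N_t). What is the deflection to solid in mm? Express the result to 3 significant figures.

40.2 mm

N_t = 24; L_s = 3.2·24 = 76.8 mm
δ_solid = L₀ − L_s = 117 − 76.8 = 40.2 mm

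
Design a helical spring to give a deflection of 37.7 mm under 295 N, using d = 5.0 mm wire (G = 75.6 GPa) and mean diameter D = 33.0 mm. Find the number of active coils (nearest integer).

Required rate k = F/δ = 295/37.7 = 7.8249 N/mm
N_a = Gd⁴/(8D³k) = (75.6×10³ × 5.0⁴)/(8 × 33.0³ × 7.8249)
    = 4.725e+07 / 2.24964e+06 = 21 → 21 coils

21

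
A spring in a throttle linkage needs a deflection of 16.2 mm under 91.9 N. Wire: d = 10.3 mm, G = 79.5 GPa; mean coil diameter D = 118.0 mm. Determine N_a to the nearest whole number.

12

Required rate k = F/δ = 91.9/16.2 = 5.6728 N/mm
N_a = Gd⁴/(8D³k) = (79.5×10³ × 10.3⁴)/(8 × 118.0³ × 5.6728)
    = 8.9478e+08 / 7.45653e+07 = 12 → 12 coils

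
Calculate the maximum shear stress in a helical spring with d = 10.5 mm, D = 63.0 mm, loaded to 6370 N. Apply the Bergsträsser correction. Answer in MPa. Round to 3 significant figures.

1090 MPa

Spring index C = D/d = 63.0/10.5 = 6.0000
K_B = (4C+2)/(4C−3) = 26.000/21.000 = 1.2381
τ₀ = 8FD/(πd³) = 8·6370·63.0/(π·10.5³) = 3.21048e+06/3636.8 = 882.78 MPa
τ_max = K·τ₀ = 1.2381 × 882.78 = 1093 MPa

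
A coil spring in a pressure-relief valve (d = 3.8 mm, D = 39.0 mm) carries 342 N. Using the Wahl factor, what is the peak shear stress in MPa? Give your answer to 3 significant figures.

706 MPa

Spring index C = D/d = 39.0/3.8 = 10.2632
K_W = (4C−1)/(4C−4) + 0.615/C = 40.053/37.053 + 0.0599 = 1.1409
τ₀ = 8FD/(πd³) = 8·342·39.0/(π·3.8³) = 106704/172.39 = 618.98 MPa
τ_max = K·τ₀ = 1.1409 × 618.98 = 706.19 MPa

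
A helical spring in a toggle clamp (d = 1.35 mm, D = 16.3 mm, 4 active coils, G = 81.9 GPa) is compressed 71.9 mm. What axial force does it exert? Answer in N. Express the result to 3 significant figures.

k = Gd⁴/(8D³N_a) = (81.9×10³)(1.35⁴)/(8·16.3³·4) = 1.9629 N/mm
F = k·δ = 1.9629 × 71.9 = 141.14 N

141 N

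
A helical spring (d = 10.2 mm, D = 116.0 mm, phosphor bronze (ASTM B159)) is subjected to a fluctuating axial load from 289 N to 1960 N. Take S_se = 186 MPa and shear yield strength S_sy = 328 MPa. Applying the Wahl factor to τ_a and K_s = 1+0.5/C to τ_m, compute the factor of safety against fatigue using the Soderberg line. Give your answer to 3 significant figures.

C = D/d = 116.0/10.2 = 11.3725; K_W = (4C−1)/(4C−4)+0.615/C = 1.1264; K_s = 1+0.5/C = 1.0440
F_a = (F_max−F_min)/2 = 835.5 N; F_m = (F_max+F_min)/2 = 1124.5 N
τ_a = K_W·8F_aD/(πd³) = 1.1264 × 232.56 = 261.96 MPa
τ_m = K_s·8F_mD/(πd³) = 1.0440 × 313.01 = 326.77 MPa
Soderberg: 1/n_f = τ_a/S_se + τ_m/S_sy = 261.96/186 + 326.77/328 = 1.40837 + 0.99625 = 2.4046
n_f = 1/2.4046 = 0.4159

0.416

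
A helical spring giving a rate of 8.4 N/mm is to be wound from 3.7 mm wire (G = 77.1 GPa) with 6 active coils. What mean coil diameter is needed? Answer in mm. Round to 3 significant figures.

33.0 mm

D = (Gd⁴/(8N_a·k))^(1/3) = (77.1×10³·3.7⁴/(8·6·8.4))^(1/3)
  = (35837.8)^(1/3) = 32.9696 mm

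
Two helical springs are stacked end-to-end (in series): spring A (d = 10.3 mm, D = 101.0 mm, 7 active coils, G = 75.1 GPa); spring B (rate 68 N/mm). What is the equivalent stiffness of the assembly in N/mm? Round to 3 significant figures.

k_A = Gd⁴/(8D³N_a) = (75.1×10³)(10.3⁴)/(8·101.0³·7) = 14.65 N/mm
Series: 1/k_eq = 1/14.65 + 1/68 = 0.082965; k_eq = 12.053 N/mm

12.1 N/mm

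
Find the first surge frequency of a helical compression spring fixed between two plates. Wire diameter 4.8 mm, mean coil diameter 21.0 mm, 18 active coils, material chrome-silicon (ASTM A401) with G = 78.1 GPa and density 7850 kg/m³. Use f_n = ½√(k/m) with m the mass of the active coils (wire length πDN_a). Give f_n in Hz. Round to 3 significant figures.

k = Gd⁴/(8D³N_a) = (78.1×10³)(4.8⁴)/(8·21.0³·18) = 31.088 N/mm = 31088 N/m
Wire length L = πDN_a = π·21.0·18 = 1187.5 mm
m = ρ·(πd²/4)·L = 7850 × 18.096×10⁻⁶ m² × 1.1875 m = 0.16869 kg
f_n = ½√(k/m) = 0.5·√(31088/0.16869) = 0.5·√(1.8429e+05) = 214.65 Hz

215 Hz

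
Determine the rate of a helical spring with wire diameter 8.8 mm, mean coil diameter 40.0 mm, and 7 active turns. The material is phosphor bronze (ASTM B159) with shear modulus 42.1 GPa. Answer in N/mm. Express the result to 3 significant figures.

k = Gd⁴/(8D³N_a) = (42.1×10³ × 8.8⁴) / (8 × 40.0³ × 7)
  = 2.52472e+08 / 3.584e+06 = 70.444 N/mm

70.4 N/mm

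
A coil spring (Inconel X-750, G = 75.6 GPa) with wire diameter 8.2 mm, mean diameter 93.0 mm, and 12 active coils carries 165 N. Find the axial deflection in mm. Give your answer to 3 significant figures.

37.3 mm

k = Gd⁴/(8D³N_a) = (75.6×10³)(8.2⁴)/(8·93.0³·12) = 4.4265 N/mm
δ = F/k = 165 / 4.4265 = 37.276 mm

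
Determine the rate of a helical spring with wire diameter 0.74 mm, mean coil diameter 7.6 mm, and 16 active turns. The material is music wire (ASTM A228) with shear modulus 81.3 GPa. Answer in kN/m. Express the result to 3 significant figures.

k = Gd⁴/(8D³N_a) = (81.3×10³ × 0.74⁴) / (8 × 7.6³ × 16)
  = 24379.1 / 56188.9 = 0.43388 N/mm

0.434 kN/m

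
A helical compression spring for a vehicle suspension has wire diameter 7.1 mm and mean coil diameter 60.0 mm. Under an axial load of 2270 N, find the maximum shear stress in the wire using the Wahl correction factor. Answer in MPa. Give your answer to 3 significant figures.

Spring index C = D/d = 60.0/7.1 = 8.4507
K_W = (4C−1)/(4C−4) + 0.615/C = 32.803/29.803 + 0.0728 = 1.1734
τ₀ = 8FD/(πd³) = 8·2270·60.0/(π·7.1³) = 1.0896e+06/1124.4 = 969.04 MPa
τ_max = K·τ₀ = 1.1734 × 969.04 = 1137.1 MPa

1140 MPa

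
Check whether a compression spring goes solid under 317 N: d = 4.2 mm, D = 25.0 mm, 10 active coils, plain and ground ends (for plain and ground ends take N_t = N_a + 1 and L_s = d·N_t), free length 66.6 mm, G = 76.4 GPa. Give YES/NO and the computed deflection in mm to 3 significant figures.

NO, δ = 16.7 mm

k = Gd⁴/(8D³N_a) = (76.4×10³)(4.2⁴)/(8·25.0³·10) = 19.019 N/mm
N_t = 11; L_s = 4.2·11 = 46.2 mm; δ_solid = L₀ − L_s = 66.6 − 46.2 = 20.4 mm
δ = F/k = 317/19.019 = 16.668 mm
δ < δ_solid → spring does not go solid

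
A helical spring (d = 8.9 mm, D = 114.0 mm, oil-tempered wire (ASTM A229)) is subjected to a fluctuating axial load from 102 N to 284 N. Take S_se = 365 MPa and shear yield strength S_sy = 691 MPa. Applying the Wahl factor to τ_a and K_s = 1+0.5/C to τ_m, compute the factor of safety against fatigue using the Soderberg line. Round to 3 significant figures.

4.28

C = D/d = 114.0/8.9 = 12.8090; K_W = (4C−1)/(4C−4)+0.615/C = 1.1115; K_s = 1+0.5/C = 1.0390
F_a = (F_max−F_min)/2 = 91 N; F_m = (F_max+F_min)/2 = 193 N
τ_a = K_W·8F_aD/(πd³) = 1.1115 × 37.473 = 41.652 MPa
τ_m = K_s·8F_mD/(πd³) = 1.0390 × 79.475 = 82.578 MPa
Soderberg: 1/n_f = τ_a/S_se + τ_m/S_sy = 41.652/365 + 82.578/691 = 0.11411 + 0.11950 = 0.23362
n_f = 1/0.23362 = 4.28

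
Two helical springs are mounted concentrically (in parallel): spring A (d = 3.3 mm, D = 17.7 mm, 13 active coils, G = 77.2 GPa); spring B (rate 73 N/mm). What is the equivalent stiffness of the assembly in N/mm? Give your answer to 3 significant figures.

k_A = Gd⁴/(8D³N_a) = (77.2×10³)(3.3⁴)/(8·17.7³·13) = 15.875 N/mm
Parallel: k_eq = 15.875 + 73 = 88.875 N/mm

88.9 N/mm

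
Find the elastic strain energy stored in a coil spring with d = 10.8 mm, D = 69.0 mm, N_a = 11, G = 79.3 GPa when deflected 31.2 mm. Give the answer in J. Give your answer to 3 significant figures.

k = Gd⁴/(8D³N_a) = (79.3×10³)(10.8⁴)/(8·69.0³·11) = 37.32 N/mm
U = ½kδ² = 0.5 × 37.32 × 31.2² = 18164 N·mm = 18.164 J

18.2 J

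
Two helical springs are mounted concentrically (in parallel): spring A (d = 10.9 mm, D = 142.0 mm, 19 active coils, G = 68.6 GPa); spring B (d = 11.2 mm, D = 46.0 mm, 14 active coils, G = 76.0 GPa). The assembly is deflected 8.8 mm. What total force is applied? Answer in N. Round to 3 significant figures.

985 N

k_A = Gd⁴/(8D³N_a) = (68.6×10³)(10.9⁴)/(8·142.0³·19) = 2.225 N/mm
k_B = Gd⁴/(8D³N_a) = (76.0×10³)(11.2⁴)/(8·46.0³·14) = 109.7 N/mm
Parallel: k_eq = 2.225 + 109.7 = 111.92 N/mm
F = k_eq·δ = 111.92·8.8 = 984.91 N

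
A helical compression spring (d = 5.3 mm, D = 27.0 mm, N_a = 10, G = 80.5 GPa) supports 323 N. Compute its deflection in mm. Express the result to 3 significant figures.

8.01 mm

k = Gd⁴/(8D³N_a) = (80.5×10³)(5.3⁴)/(8·27.0³·10) = 40.338 N/mm
δ = F/k = 323 / 40.338 = 8.0073 mm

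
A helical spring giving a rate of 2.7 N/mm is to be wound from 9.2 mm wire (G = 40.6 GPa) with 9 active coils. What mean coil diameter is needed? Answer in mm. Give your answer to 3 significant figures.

114 mm

D = (Gd⁴/(8N_a·k))^(1/3) = (40.6×10³·9.2⁴/(8·9·2.7))^(1/3)
  = (1.49617e+06)^(1/3) = 114.3739 mm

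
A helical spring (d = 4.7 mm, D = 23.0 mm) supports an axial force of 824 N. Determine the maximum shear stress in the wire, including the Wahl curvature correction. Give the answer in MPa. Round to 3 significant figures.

613 MPa

Spring index C = D/d = 23.0/4.7 = 4.8936
K_W = (4C−1)/(4C−4) + 0.615/C = 18.574/15.574 + 0.1257 = 1.3183
τ₀ = 8FD/(πd³) = 8·824·23.0/(π·4.7³) = 151616/326.17 = 464.84 MPa
τ_max = K·τ₀ = 1.3183 × 464.84 = 612.79 MPa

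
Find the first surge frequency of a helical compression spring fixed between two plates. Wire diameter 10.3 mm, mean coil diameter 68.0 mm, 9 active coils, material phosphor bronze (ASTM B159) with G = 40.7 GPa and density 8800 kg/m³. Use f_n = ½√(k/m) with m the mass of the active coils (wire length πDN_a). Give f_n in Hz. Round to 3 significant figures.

59.9 Hz

k = Gd⁴/(8D³N_a) = (40.7×10³)(10.3⁴)/(8·68.0³·9) = 20.234 N/mm = 20234 N/m
Wire length L = πDN_a = π·68.0·9 = 1922.7 mm
m = ρ·(πd²/4)·L = 8800 × 83.323×10⁻⁶ m² × 1.9227 m = 1.4098 kg
f_n = ½√(k/m) = 0.5·√(20234/1.4098) = 0.5·√(14353) = 59.902 Hz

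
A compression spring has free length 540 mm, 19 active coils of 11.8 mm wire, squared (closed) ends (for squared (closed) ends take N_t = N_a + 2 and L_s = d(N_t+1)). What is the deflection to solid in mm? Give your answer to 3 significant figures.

280 mm

N_t = 21; L_s = 11.8·22 = 259.6 mm
δ_solid = L₀ − L_s = 540 − 259.6 = 280.4 mm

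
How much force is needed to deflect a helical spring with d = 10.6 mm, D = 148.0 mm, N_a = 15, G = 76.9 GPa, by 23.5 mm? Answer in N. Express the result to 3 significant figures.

k = Gd⁴/(8D³N_a) = (76.9×10³)(10.6⁴)/(8·148.0³·15) = 2.4956 N/mm
F = k·δ = 2.4956 × 23.5 = 58.648 N

58.6 N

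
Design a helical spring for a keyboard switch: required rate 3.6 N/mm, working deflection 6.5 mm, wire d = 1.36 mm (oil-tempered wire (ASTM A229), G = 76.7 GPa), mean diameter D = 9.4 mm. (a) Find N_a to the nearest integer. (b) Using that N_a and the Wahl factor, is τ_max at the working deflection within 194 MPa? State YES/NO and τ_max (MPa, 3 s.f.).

N_a = Gd⁴/(8D³k) = (76.7×10³)(1.36⁴)/(8·9.4³·3.6) = 10.97 → N_a = 11
Actual rate k = Gd⁴/(8D³·11) = 3.5899 N/mm
Working load F = kδ = 3.5899·6.5 = 23.334 N
C = 9.4/1.36 = 6.9118; K_W = (4C−1)/(4C−4)+0.615/C = 1.2158
τ_max = K_W·8FD/(πd³) = 1.2158·222.05 = 269.98 MPa
τ_max > 194 MPa → exceeds allowable

(a) 11 coils; (b) NO, τ_max = 270 MPa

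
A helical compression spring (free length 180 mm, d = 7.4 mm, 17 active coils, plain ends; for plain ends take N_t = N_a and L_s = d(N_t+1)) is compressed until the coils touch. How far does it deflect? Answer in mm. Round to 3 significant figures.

46.8 mm

N_t = 17; L_s = 7.4·18 = 133.2 mm
δ_solid = L₀ − L_s = 180 − 133.2 = 46.8 mm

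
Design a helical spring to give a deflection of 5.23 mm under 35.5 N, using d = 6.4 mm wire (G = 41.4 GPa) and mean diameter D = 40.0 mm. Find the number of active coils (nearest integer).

Required rate k = F/δ = 35.5/5.23 = 6.7878 N/mm
N_a = Gd⁴/(8D³k) = (41.4×10³ × 6.4⁴)/(8 × 40.0³ × 6.7878)
    = 6.94577e+07 / 3.47533e+06 = 19.99 → 20 coils

20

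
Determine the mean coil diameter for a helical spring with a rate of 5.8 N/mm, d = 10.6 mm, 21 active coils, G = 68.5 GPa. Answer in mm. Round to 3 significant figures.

D = (Gd⁴/(8N_a·k))^(1/3) = (68.5×10³·10.6⁴/(8·21·5.8))^(1/3)
  = (887517)^(1/3) = 96.1005 mm

96.1 mm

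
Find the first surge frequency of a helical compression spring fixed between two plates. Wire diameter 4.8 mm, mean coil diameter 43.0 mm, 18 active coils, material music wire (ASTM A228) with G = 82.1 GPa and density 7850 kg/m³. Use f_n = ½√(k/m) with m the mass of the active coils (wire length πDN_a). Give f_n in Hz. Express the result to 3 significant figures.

52.5 Hz

k = Gd⁴/(8D³N_a) = (82.1×10³)(4.8⁴)/(8·43.0³·18) = 3.8066 N/mm = 3806.6 N/m
Wire length L = πDN_a = π·43.0·18 = 2431.6 mm
m = ρ·(πd²/4)·L = 7850 × 18.096×10⁻⁶ m² × 2.4316 m = 0.34541 kg
f_n = ½√(k/m) = 0.5·√(3806.6/0.34541) = 0.5·√(11021) = 52.49 Hz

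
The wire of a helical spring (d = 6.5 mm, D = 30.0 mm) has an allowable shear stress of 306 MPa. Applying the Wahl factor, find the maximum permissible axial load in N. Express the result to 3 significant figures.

C = D/d = 30.0/6.5 = 4.6154
K_W = (4C−1)/(4C−4) + 0.615/C = 17.462/14.462 + 0.1333 = 1.3407
τ_max = K·8FD/(πd³) → F_max = τ_allow·πd³/(8DK)
F_max = 306·π·6.5³/(8·30.0·1.3407) = 2.64e+05/321.77 = 820.48 N

820 N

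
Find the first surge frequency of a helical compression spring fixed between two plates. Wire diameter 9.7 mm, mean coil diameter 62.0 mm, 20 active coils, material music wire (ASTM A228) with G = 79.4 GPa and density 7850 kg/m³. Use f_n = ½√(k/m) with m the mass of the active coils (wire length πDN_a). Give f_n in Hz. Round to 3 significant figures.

k = Gd⁴/(8D³N_a) = (79.4×10³)(9.7⁴)/(8·62.0³·20) = 18.434 N/mm = 18434 N/m
Wire length L = πDN_a = π·62.0·20 = 3895.6 mm
m = ρ·(πd²/4)·L = 7850 × 73.898×10⁻⁶ m² × 3.8956 m = 2.2598 kg
f_n = ½√(k/m) = 0.5·√(18434/2.2598) = 0.5·√(8157.1) = 45.158 Hz

45.2 Hz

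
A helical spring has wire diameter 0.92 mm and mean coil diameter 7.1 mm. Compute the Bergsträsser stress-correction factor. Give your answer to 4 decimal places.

C = D/d = 7.1/0.92 = 7.7174
K_B = (4C+2)/(4C−3) = 32.870/27.870 = 1.1794

1.1794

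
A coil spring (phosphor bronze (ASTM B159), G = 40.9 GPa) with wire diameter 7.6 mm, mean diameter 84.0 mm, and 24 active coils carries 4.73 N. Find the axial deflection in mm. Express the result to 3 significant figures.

k = Gd⁴/(8D³N_a) = (40.9×10³)(7.6⁴)/(8·84.0³·24) = 1.1991 N/mm
δ = F/k = 4.73 / 1.1991 = 3.9448 mm

3.94 mm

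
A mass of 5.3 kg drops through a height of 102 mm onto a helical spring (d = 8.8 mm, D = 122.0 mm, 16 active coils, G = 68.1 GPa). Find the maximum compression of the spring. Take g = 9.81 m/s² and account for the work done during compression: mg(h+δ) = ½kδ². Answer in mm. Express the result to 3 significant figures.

k = Gd⁴/(8D³N_a) = (68.1×10³)(8.8⁴)/(8·122.0³·16) = 1.7571 N/mm
W = mg = 5.3 × 9.81 = 51.993 N
½kδ² − Wδ − Wh = 0 → δ = (W + √(W² + 2kWh))/k
δ = (51.993 + √(2703.3 + 18636.5))/1.7571 = (51.993 + 146.08)/1.7571 = 112.73 mm

113 mm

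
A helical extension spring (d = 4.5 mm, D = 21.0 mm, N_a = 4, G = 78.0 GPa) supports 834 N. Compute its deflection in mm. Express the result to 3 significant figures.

k = Gd⁴/(8D³N_a) = (78.0×10³)(4.5⁴)/(8·21.0³·4) = 107.93 N/mm
δ = F/k = 834 / 107.93 = 7.7273 mm

7.73 mm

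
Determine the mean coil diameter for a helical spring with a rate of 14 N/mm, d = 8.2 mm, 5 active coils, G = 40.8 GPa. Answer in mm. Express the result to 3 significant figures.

69.1 mm

D = (Gd⁴/(8N_a·k))^(1/3) = (40.8×10³·8.2⁴/(8·5·14))^(1/3)
  = (329403)^(1/3) = 69.0625 mm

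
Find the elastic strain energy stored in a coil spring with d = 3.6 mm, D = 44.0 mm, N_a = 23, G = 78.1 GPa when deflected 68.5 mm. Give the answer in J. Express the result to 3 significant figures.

1.96 J

k = Gd⁴/(8D³N_a) = (78.1×10³)(3.6⁴)/(8·44.0³·23) = 0.83692 N/mm
U = ½kδ² = 0.5 × 0.83692 × 68.5² = 1963.5 N·mm = 1.9635 J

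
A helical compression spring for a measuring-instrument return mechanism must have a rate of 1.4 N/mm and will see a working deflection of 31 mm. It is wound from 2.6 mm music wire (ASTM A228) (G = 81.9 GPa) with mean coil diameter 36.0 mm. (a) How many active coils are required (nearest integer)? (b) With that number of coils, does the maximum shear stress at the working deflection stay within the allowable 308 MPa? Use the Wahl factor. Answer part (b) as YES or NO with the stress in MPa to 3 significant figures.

(a) 7 coils; (b) YES, τ_max = 255 MPa

N_a = Gd⁴/(8D³k) = (81.9×10³)(2.6⁴)/(8·36.0³·1.4) = 7.162 → N_a = 7
Actual rate k = Gd⁴/(8D³·7) = 1.4325 N/mm
Working load F = kδ = 1.4325·31 = 44.406 N
C = 36.0/2.6 = 13.8462; K_W = (4C−1)/(4C−4)+0.615/C = 1.1028
τ_max = K_W·8FD/(πd³) = 1.1028·231.61 = 255.42 MPa
τ_max ≤ 308 MPa → acceptable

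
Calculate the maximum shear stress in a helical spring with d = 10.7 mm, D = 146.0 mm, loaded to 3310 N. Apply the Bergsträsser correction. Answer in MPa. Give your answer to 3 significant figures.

Spring index C = D/d = 146.0/10.7 = 13.6449
K_B = (4C+2)/(4C−3) = 56.579/51.579 = 1.0969
τ₀ = 8FD/(πd³) = 8·3310·146.0/(π·10.7³) = 3.86608e+06/3848.6 = 1004.5 MPa
τ_max = K·τ₀ = 1.0969 × 1004.5 = 1101.9 MPa

1100 MPa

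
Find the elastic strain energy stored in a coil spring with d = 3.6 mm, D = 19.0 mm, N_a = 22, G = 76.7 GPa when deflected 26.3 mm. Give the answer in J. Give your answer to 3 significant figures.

3.69 J

k = Gd⁴/(8D³N_a) = (76.7×10³)(3.6⁴)/(8·19.0³·22) = 10.672 N/mm
U = ½kδ² = 0.5 × 10.672 × 26.3² = 3690.7 N·mm = 3.6907 J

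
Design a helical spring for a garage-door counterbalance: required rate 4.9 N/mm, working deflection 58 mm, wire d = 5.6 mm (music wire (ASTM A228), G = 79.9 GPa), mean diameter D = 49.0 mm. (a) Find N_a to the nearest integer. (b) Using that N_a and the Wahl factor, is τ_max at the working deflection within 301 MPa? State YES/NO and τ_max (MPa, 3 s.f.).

N_a = Gd⁴/(8D³k) = (79.9×10³)(5.6⁴)/(8·49.0³·4.9) = 17.04 → N_a = 17
Actual rate k = Gd⁴/(8D³·17) = 4.911 N/mm
Working load F = kδ = 4.911·58 = 284.84 N
C = 49.0/5.6 = 8.7500; K_W = (4C−1)/(4C−4)+0.615/C = 1.1671
τ_max = K_W·8FD/(πd³) = 1.1671·202.38 = 236.19 MPa
τ_max ≤ 301 MPa → acceptable

(a) 17 coils; (b) YES, τ_max = 236 MPa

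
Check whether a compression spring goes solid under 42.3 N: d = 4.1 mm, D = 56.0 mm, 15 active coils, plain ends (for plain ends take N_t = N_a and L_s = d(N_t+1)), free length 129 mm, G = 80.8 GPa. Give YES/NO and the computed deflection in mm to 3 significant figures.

NO, δ = 39.0 mm

k = Gd⁴/(8D³N_a) = (80.8×10³)(4.1⁴)/(8·56.0³·15) = 1.0834 N/mm
N_t = 15; L_s = 4.1·16 = 65.6 mm; δ_solid = L₀ − L_s = 129 − 65.6 = 63.4 mm
δ = F/k = 42.3/1.0834 = 39.043 mm
δ < δ_solid → spring does not go solid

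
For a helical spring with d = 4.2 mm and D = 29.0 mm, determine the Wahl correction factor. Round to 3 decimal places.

C = D/d = 29.0/4.2 = 6.9048
K_W = (4C−1)/(4C−4) + 0.615/C = 26.619/23.619 + 0.0891 = 1.2161

1.216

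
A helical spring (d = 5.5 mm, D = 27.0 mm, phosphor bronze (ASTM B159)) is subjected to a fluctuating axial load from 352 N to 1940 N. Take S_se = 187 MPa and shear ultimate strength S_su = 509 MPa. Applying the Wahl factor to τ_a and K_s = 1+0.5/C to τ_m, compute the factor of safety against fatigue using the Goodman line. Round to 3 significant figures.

C = D/d = 27.0/5.5 = 4.9091; K_W = (4C−1)/(4C−4)+0.615/C = 1.3171; K_s = 1+0.5/C = 1.1019
F_a = (F_max−F_min)/2 = 794 N; F_m = (F_max+F_min)/2 = 1146 N
τ_a = K_W·8F_aD/(πd³) = 1.3171 × 328.12 = 432.18 MPa
τ_m = K_s·8F_mD/(πd³) = 1.1019 × 473.59 = 521.82 MPa
Goodman: 1/n_f = τ_a/S_se + τ_m/S_su = 432.18/187 + 521.82/509 = 2.31114 + 1.02519 = 3.3363
n_f = 1/3.3363 = 0.2997

0.300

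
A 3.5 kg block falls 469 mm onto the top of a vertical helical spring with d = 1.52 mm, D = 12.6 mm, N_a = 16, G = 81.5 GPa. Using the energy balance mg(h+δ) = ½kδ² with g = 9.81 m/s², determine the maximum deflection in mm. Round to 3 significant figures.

159 mm

k = Gd⁴/(8D³N_a) = (81.5×10³)(1.52⁴)/(8·12.6³·16) = 1.6991 N/mm
W = mg = 3.5 × 9.81 = 34.335 N
½kδ² − Wδ − Wh = 0 → δ = (W + √(W² + 2kWh))/k
δ = (34.335 + √(1178.9 + 54720.5))/1.6991 = (34.335 + 236.43)/1.6991 = 159.36 mm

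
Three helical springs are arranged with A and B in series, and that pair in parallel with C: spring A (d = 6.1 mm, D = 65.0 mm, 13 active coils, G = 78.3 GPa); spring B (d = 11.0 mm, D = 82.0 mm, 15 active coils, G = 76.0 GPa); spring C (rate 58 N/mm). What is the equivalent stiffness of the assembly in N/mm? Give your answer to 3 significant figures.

k_A = Gd⁴/(8D³N_a) = (78.3×10³)(6.1⁴)/(8·65.0³·13) = 3.7958 N/mm
k_B = Gd⁴/(8D³N_a) = (76.0×10³)(11.0⁴)/(8·82.0³·15) = 16.818 N/mm
Springs A,B series: k_AB = 1/(1/3.7958+1/16.818) = 3.0969 N/mm; parallel with C: k_eq = 3.0969+58 = 61.097 N/mm

61.1 N/mm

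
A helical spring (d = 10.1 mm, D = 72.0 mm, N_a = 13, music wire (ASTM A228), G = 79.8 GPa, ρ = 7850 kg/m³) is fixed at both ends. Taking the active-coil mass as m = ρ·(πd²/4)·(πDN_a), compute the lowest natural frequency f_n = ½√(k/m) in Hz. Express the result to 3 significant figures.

53.8 Hz

k = Gd⁴/(8D³N_a) = (79.8×10³)(10.1⁴)/(8·72.0³·13) = 21.392 N/mm = 21392 N/m
Wire length L = πDN_a = π·72.0·13 = 2940.5 mm
m = ρ·(πd²/4)·L = 7850 × 80.118×10⁻⁶ m² × 2.9405 m = 1.8494 kg
f_n = ½√(k/m) = 0.5·√(21392/1.8494) = 0.5·√(11567) = 53.776 Hz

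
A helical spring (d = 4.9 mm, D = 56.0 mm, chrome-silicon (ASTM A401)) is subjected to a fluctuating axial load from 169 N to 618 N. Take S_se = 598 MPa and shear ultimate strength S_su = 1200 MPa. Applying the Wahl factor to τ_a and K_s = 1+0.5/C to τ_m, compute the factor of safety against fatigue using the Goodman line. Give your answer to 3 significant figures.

C = D/d = 56.0/4.9 = 11.4286; K_W = (4C−1)/(4C−4)+0.615/C = 1.1257; K_s = 1+0.5/C = 1.0437
F_a = (F_max−F_min)/2 = 224.5 N; F_m = (F_max+F_min)/2 = 393.5 N
τ_a = K_W·8F_aD/(πd³) = 1.1257 × 272.12 = 306.33 MPa
τ_m = K_s·8F_mD/(πd³) = 1.0437 × 476.96 = 497.83 MPa
Goodman: 1/n_f = τ_a/S_se + τ_m/S_su = 306.33/598 + 497.83/1200 = 0.51226 + 0.41486 = 0.92712
n_f = 1/0.92712 = 1.079

1.08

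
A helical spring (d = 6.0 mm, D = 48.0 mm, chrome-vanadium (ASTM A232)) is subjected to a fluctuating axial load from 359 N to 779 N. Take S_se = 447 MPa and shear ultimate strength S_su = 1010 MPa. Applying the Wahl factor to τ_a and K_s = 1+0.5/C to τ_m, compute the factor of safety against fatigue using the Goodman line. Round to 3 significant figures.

C = D/d = 48.0/6.0 = 8.0000; K_W = (4C−1)/(4C−4)+0.615/C = 1.1840; K_s = 1+0.5/C = 1.0625
F_a = (F_max−F_min)/2 = 210 N; F_m = (F_max+F_min)/2 = 569 N
τ_a = K_W·8F_aD/(πd³) = 1.1840 × 118.84 = 140.7 MPa
τ_m = K_s·8F_mD/(πd³) = 1.0625 × 321.99 = 342.11 MPa
Goodman: 1/n_f = τ_a/S_se + τ_m/S_su = 140.7/447 + 342.11/1010 = 0.31477 + 0.33873 = 0.6535
n_f = 1/0.6535 = 1.53

1.53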